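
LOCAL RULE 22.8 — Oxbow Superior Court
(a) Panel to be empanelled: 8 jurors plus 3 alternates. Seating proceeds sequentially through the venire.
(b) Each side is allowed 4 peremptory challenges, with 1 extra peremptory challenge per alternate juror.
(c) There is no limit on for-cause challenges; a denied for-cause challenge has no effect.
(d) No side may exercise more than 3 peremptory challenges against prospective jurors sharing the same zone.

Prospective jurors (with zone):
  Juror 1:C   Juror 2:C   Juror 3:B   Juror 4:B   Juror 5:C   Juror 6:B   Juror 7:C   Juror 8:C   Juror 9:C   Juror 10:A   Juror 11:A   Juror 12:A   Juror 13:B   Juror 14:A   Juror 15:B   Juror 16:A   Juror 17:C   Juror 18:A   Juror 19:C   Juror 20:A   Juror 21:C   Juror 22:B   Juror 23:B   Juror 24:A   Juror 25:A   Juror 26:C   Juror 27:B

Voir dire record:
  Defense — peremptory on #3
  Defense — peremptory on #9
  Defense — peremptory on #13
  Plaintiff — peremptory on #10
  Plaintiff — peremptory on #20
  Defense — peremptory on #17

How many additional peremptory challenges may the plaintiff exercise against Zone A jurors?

Plaintiff peremptories so far: #10, #20 — 2 of 7 used, 5 left overall.
Against Zone A: #10, #20 — 2 used; per-zone cap 3 leaves 1.
Binding limit: min(5, 1) = 1.

1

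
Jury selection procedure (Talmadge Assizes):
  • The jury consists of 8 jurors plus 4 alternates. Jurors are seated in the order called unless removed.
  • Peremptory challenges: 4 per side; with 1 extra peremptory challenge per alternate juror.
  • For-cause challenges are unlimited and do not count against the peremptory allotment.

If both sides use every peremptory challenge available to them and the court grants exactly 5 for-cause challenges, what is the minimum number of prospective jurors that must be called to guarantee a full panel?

33

Seats to fill: 8 + 4 alternates = 12.
Peremptories: 4 + 1×4 = 8 per side × 2 sides = 16.
For-cause removals: 5.
Minimum venire: 12 + 16 + 5 = 33.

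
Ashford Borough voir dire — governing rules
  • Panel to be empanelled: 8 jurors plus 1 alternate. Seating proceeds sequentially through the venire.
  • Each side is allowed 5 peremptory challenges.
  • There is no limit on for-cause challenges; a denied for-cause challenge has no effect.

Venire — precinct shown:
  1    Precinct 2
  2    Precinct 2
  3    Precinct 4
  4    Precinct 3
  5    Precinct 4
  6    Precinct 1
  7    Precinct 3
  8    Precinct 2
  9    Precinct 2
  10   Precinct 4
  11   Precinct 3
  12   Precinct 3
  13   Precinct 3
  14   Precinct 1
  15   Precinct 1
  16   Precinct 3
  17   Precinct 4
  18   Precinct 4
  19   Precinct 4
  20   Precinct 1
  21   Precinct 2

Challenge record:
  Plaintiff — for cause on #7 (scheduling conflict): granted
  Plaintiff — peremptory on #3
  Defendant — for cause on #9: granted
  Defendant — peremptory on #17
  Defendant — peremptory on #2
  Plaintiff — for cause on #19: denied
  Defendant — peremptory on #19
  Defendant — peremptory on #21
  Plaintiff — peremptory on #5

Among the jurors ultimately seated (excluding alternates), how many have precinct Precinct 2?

2

Removed: #2, #3, #5, #7, #9, #17, #19, #21.
Seated jurors 1–8: #1, #4, #6, #8, #10, #11, #12, #13 (alternates #14 not counted).
Of those, in Precinct 2: #1, #8 → 2.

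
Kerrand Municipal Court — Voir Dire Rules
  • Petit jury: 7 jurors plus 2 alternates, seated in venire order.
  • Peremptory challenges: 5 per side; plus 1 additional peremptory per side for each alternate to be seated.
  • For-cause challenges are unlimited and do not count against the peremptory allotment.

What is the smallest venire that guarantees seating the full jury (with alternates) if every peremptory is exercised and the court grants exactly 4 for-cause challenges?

27

Seats to fill: 7 + 2 alternates = 9.
Peremptories: 5 + 1×2 = 7 per side × 2 sides = 14.
For-cause removals: 4.
Minimum venire: 9 + 14 + 4 = 27.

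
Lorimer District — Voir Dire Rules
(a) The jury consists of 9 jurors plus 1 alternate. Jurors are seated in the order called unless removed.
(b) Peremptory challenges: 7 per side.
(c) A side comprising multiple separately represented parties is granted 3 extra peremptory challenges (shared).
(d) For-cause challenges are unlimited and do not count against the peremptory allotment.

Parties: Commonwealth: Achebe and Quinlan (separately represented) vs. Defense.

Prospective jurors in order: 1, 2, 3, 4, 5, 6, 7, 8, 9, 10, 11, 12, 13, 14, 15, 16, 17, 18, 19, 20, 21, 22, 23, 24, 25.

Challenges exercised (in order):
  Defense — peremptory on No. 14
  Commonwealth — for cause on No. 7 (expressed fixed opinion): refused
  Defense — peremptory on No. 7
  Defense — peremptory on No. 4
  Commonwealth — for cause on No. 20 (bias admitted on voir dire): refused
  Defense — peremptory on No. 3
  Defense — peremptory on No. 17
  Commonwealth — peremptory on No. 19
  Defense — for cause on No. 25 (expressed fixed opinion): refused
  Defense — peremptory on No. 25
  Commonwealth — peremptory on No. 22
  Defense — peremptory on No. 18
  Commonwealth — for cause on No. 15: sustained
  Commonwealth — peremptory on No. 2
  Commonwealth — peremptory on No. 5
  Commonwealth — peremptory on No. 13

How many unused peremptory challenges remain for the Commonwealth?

Commonwealth allotment: 7 base + 3 multi-party = 10.
Commonwealth peremptories used: #19, #22, #2, #5, #13 — 5 (for-cause on #7, #20, #15 don't count).
Remaining: 10 − 5 = 5.

5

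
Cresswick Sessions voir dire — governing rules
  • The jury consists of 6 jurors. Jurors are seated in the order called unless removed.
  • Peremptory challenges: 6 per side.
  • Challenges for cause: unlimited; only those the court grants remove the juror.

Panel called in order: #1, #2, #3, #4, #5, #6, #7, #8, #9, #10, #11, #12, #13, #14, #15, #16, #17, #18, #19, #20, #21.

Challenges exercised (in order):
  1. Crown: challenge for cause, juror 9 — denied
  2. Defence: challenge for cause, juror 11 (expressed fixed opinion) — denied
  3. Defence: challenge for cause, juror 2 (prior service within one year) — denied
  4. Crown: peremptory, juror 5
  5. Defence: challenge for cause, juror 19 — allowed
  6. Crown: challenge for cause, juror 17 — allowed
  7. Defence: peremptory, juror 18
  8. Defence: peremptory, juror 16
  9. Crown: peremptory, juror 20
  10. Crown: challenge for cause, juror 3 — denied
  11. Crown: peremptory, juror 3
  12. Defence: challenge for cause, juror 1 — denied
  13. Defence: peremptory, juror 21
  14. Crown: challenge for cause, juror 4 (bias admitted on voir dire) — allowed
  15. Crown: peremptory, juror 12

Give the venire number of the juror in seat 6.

9

Removed: #3, #4, #5, #12, #16, #17, #18, #19, #20, #21. (#1, #2, #9, #11 stay — for-cause denied.)
Filling seats in venire order through position 6: #1, #2, #6, #7, #8, #9.
So seat 6 is #9.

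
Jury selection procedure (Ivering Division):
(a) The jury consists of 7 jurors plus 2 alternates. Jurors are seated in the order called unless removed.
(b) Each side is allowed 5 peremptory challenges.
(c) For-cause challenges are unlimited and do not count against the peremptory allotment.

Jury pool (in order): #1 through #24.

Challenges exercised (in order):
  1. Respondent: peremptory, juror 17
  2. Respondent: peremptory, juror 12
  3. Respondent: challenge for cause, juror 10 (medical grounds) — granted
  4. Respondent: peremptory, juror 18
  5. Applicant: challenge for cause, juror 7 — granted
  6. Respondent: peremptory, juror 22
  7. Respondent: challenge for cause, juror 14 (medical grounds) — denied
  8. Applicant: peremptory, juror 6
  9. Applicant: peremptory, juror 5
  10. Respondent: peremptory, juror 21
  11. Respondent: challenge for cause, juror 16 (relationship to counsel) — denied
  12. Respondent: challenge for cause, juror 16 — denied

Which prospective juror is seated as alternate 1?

13

Removed: #5, #6, #7, #10, #12, #17, #18, #21, #22. (#14, #16 stay — for-cause denied.)
Filling seats in venire order through position 8: #1, #2, #3, #4, #8, #9, #11, #13.
So alternate 1 is #13.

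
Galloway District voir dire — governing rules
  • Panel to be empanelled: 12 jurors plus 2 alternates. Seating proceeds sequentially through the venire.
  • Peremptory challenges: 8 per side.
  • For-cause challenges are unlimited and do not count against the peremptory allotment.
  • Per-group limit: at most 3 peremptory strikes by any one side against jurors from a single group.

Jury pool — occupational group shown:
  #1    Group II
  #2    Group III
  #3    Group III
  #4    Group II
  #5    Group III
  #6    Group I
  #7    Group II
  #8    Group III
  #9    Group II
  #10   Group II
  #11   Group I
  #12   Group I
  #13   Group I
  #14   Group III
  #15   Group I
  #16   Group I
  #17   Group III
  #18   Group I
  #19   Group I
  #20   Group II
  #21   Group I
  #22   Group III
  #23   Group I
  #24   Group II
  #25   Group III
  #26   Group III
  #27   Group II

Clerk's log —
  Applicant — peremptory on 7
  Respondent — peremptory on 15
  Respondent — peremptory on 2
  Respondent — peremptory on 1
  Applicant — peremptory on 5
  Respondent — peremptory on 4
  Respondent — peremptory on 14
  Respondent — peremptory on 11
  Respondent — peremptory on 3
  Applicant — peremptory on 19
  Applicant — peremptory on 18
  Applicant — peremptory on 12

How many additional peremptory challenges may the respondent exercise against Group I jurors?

1

Respondent peremptories so far: #15, #2, #1, #4, #14, #11, #3 — 7 of 8 used, 1 left overall.
Against Group I: #15, #11 — 2 used; per-group cap 3 leaves 1.
Binding limit: min(1, 1) = 1.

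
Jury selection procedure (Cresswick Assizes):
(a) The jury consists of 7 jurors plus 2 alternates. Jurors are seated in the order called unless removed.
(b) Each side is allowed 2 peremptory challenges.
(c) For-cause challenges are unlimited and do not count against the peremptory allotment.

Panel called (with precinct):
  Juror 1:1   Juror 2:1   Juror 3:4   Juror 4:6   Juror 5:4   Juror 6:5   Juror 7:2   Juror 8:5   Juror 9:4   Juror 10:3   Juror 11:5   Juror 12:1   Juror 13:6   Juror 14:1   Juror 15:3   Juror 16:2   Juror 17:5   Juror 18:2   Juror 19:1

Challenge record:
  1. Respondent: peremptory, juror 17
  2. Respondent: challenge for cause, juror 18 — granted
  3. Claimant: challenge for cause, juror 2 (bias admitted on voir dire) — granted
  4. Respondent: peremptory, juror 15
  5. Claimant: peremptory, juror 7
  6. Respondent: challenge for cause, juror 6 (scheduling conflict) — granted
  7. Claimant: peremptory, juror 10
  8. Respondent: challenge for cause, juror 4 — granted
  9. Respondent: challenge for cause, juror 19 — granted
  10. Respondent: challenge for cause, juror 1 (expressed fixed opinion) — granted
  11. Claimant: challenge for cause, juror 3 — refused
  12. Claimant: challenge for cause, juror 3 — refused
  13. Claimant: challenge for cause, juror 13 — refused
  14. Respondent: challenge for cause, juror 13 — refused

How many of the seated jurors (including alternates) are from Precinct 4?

3

Removed: #1, #2, #4, #6, #7, #10, #15, #17, #18, #19.
Seated (9 incl. alternates): #3, #5, #8, #9, #11, #12, #13, #14, #16.
Of those, in Precinct 4: #3, #5, #9 → 3.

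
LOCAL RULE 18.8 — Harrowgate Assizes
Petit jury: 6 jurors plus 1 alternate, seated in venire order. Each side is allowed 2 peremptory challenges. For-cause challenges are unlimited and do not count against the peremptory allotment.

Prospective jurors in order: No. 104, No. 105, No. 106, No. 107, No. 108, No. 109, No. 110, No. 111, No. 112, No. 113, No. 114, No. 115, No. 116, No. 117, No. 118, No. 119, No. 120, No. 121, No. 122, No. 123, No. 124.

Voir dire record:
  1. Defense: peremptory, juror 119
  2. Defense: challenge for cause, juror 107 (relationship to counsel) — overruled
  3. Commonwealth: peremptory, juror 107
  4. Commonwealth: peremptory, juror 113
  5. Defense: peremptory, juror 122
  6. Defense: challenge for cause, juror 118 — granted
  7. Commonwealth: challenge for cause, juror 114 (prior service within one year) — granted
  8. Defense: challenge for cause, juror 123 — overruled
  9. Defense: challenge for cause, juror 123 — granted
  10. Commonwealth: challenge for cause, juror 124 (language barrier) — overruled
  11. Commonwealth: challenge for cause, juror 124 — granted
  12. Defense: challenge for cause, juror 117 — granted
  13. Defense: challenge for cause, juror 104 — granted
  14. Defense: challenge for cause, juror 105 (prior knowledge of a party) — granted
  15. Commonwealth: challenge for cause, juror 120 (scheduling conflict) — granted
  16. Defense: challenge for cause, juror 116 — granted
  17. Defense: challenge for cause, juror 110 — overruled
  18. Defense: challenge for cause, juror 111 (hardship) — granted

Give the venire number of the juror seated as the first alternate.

121

Removed: #104, #105, #107, #111, #113, #114, #116, #117, #118, #119, #120, #122, #123, #124. (#110 stays — for-cause denied.)
Filling seats in venire order through position 7: #106, #108, #109, #110, #112, #115, #121.
So alternate 1 is #121.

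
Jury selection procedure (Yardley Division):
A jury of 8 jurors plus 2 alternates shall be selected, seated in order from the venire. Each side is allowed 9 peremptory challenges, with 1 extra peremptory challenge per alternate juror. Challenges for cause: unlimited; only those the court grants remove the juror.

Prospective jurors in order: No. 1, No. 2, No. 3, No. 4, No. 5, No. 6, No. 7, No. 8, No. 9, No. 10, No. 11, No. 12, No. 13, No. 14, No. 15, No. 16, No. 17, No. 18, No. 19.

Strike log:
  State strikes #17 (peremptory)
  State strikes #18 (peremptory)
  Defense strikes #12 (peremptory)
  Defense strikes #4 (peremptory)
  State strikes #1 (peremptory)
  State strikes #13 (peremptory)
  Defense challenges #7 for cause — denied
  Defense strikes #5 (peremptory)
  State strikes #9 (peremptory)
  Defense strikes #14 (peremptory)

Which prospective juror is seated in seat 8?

Removed: #1, #4, #5, #9, #12, #13, #14, #17, #18. (#7 stays — for-cause denied.)
Seating in order: seats 1–8 → #2, #3, #6, #7, #8, #10, #11, #15; alternates → #16, #19.
So seat 8 is #15.

15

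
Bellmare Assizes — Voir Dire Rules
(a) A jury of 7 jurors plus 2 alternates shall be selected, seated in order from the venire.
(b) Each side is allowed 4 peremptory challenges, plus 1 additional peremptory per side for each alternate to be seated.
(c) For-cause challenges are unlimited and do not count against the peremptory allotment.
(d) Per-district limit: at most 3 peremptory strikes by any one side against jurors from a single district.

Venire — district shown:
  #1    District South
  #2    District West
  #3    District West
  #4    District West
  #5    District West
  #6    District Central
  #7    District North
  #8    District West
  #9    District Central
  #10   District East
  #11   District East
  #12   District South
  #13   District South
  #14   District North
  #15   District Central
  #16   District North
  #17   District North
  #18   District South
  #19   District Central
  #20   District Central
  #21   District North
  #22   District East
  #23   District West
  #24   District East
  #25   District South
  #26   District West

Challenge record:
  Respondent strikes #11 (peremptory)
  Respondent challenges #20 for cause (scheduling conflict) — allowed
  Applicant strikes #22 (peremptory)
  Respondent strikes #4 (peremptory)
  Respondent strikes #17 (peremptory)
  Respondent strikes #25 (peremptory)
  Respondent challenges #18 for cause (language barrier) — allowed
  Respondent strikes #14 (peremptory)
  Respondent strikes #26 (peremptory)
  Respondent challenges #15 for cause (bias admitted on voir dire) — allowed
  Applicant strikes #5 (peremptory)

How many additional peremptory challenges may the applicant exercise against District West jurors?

2

Applicant peremptories so far: #22, #5 — 2 of 6 used, 4 left overall.
Against District West: #5 — 1 used; per-district cap 3 leaves 2.
Binding limit: min(4, 2) = 2.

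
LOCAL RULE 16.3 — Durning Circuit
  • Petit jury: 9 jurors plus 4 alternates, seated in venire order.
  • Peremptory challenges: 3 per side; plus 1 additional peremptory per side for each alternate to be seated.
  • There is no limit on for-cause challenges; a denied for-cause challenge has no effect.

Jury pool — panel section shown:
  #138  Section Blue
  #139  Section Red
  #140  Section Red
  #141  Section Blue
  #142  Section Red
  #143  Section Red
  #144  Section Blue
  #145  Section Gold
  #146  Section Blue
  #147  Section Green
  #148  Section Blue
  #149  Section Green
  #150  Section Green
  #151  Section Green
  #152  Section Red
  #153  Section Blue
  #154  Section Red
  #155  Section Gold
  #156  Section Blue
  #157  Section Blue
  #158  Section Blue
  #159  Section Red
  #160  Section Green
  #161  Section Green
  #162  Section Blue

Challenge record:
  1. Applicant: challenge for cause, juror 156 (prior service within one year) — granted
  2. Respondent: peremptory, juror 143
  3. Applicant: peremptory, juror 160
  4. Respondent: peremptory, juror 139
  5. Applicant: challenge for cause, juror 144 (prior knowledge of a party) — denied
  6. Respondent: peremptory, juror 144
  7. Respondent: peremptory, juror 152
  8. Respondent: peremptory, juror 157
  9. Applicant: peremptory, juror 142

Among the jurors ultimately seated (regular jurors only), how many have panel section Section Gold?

Removed: #139, #142, #143, #144, #152, #156, #157, #160.
Seated jurors 1–9: #138, #140, #141, #145, #146, #147, #148, #149, #150 (alternates #151, #153, #154, #155 not counted).
Of those, in Section Gold: #145 → 1.

1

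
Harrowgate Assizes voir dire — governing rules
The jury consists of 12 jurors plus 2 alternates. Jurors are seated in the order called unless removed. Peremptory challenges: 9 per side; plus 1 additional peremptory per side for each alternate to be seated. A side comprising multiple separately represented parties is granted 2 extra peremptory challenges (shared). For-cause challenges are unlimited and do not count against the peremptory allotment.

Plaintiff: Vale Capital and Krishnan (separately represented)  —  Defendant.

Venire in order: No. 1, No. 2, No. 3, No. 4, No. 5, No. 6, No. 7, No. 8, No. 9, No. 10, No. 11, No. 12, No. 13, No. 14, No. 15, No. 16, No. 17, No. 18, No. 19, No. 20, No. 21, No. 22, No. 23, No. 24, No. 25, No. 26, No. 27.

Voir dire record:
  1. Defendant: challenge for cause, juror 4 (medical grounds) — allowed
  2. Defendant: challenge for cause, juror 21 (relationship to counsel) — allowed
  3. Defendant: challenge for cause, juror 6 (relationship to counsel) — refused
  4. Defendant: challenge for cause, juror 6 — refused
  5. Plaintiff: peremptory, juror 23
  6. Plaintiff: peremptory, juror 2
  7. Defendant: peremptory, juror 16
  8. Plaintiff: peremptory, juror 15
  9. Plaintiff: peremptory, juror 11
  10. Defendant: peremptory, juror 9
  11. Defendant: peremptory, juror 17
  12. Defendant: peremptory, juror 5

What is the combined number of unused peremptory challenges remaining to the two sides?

16

Plaintiff allotment: 9 base + 1 × 2 alternates + 2 multi-party = 13. Defendant allotment: 9 base + 1 × 2 alternates = 11.
Plaintiff peremptories used: #23, #2, #15, #11 — 4.
Defendant peremptories used: #16, #9, #17, #5 — 4 (for-cause on #4, #21, #6, #6 don't count).
Remaining: (13 − 4) + (11 − 4) = 16.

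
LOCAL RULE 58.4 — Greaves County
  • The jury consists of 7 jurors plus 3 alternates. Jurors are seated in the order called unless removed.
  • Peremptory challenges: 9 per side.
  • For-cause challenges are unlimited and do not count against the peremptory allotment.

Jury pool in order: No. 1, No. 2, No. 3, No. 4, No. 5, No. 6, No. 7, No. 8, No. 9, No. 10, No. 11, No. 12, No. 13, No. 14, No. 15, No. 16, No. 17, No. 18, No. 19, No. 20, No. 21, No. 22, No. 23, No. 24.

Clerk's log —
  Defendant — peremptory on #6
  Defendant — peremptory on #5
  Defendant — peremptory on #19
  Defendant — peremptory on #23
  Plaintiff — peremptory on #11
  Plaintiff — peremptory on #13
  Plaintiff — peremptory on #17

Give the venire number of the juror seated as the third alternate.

Removed: #5, #6, #11, #13, #17, #19, #23.
Seating in order: seats 1–7 → #1, #2, #3, #4, #7, #8, #9; alternates → #10, #12, #14.
So alternate 3 is #14.

14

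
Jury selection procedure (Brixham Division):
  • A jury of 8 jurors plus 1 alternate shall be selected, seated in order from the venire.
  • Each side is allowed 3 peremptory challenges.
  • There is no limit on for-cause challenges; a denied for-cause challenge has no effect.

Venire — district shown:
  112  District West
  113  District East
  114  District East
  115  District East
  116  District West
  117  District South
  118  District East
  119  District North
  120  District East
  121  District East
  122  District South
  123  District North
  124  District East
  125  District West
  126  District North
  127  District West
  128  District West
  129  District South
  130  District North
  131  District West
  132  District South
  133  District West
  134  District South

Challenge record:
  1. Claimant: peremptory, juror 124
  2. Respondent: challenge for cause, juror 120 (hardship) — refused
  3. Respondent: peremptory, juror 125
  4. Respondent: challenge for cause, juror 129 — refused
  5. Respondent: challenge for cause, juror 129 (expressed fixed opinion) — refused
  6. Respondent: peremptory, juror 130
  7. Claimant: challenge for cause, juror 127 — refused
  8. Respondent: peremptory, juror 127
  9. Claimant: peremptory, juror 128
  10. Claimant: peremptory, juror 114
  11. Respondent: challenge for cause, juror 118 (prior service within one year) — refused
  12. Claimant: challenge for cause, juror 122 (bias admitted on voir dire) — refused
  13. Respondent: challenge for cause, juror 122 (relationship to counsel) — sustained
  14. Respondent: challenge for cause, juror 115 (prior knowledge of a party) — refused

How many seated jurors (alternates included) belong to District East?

5

Removed: #114, #122, #124, #125, #127, #128, #130.
Seated (9 incl. alternates): #112, #113, #115, #116, #117, #118, #119, #120, #121.
Of those, in District East: #113, #115, #118, #120, #121 → 5.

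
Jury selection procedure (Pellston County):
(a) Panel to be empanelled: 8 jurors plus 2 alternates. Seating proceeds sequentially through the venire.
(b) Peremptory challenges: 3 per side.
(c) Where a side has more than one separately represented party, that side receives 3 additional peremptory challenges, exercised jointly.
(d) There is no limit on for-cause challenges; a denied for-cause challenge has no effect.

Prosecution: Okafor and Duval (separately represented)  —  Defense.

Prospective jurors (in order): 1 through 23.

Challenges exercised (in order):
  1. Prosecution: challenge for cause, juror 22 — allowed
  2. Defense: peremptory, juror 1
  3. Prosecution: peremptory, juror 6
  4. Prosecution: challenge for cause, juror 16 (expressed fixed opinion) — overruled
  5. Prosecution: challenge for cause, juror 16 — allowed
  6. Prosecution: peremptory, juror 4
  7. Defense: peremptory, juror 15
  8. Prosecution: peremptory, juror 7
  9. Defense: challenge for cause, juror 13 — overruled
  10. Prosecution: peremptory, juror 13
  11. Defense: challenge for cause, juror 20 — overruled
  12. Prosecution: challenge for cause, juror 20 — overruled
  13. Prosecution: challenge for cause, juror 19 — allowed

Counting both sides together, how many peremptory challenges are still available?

3

Prosecution allotment: 3 base + 3 multi-party = 6. Defense allotment: 3.
Prosecution peremptories used: #6, #4, #7, #13 — 4 (for-cause on #22, #16, #16, #20, #19 don't count).
Defense peremptories used: #1, #15 — 2 (for-cause on #13, #20 don't count).
Remaining: (6 − 4) + (3 − 2) = 3.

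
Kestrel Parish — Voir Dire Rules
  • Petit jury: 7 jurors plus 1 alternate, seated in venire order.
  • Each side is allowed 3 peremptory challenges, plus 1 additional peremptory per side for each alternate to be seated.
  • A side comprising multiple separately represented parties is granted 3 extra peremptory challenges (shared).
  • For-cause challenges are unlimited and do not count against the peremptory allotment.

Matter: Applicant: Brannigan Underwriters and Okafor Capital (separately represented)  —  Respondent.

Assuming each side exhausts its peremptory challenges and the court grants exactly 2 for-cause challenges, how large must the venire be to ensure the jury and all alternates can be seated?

Seats to fill: 7 + 1 alternates = 8.
Peremptories — Applicant: 3 + 1×1 + 3 = 7; Respondent: 3 + 1×1 = 4; total 11.
For-cause removals: 2.
Minimum venire: 8 + 11 + 2 = 21.

21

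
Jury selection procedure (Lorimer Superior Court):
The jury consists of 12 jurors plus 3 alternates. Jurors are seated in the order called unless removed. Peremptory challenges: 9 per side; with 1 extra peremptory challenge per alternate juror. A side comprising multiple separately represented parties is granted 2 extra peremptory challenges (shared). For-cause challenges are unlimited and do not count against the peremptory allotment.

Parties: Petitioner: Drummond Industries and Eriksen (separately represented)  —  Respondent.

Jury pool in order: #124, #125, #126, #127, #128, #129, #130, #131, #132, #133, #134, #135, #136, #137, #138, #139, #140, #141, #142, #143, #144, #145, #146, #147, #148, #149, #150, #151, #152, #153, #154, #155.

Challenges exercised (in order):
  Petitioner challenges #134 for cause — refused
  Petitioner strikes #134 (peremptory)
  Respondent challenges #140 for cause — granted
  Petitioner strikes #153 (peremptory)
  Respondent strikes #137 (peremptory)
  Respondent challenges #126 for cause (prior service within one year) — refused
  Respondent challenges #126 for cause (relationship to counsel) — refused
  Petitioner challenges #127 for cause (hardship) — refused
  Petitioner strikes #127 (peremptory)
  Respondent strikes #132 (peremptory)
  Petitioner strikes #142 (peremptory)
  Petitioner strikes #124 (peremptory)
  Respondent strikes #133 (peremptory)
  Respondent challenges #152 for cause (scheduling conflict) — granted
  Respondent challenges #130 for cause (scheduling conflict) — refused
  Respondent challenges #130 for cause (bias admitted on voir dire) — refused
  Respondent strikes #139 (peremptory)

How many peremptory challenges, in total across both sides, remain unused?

17

Petitioner allotment: 9 base + 1 × 3 alternates + 2 multi-party = 14. Respondent allotment: 9 base + 1 × 3 alternates = 12.
Petitioner peremptories used: #134, #153, #127, #142, #124 — 5 (for-cause on #134, #127 don't count).
Respondent peremptories used: #137, #132, #133, #139 — 4 (for-cause on #140, #126, #126, #152, #130, #130 don't count).
Remaining: (14 − 5) + (12 − 4) = 17.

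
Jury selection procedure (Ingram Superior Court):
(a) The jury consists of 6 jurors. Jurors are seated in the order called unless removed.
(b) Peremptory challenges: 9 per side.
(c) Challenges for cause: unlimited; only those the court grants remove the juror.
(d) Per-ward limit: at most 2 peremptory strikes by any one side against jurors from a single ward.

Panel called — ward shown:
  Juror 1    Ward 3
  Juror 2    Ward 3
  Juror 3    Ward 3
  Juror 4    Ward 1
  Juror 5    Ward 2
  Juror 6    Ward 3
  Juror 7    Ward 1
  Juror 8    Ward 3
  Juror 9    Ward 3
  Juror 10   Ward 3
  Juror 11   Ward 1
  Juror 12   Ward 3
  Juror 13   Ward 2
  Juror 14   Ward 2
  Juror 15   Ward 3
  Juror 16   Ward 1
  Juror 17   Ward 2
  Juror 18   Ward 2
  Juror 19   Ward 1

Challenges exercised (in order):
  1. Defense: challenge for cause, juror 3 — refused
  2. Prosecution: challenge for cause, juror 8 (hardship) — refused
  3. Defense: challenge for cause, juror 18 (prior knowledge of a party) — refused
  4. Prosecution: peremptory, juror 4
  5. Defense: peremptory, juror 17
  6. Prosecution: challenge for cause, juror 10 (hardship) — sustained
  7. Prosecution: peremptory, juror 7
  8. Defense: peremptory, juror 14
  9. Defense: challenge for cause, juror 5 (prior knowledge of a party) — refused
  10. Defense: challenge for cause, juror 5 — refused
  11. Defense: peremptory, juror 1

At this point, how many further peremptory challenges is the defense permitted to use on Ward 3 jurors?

1

Defense peremptories so far: #17, #14, #1 — 3 of 9 used, 6 left overall.
Against Ward 3: #1 — 1 used; per-ward cap 2 leaves 1.
Binding limit: min(6, 1) = 1.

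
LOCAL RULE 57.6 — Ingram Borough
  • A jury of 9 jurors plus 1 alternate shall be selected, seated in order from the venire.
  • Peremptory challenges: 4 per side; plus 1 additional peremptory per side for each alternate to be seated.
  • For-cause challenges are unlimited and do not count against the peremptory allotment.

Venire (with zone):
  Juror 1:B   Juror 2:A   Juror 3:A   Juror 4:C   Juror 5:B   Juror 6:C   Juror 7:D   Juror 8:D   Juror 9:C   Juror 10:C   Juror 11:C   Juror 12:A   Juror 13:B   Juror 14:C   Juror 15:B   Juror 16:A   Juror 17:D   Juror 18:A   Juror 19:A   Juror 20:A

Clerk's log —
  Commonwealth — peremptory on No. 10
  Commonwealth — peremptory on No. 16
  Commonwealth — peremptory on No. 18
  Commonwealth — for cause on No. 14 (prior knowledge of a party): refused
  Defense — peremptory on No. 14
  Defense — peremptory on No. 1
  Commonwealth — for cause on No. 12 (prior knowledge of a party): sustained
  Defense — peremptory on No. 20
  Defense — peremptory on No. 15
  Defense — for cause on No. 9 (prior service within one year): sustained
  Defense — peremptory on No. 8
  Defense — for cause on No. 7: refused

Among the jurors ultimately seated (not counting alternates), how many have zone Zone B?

Removed: #1, #8, #9, #10, #12, #14, #15, #16, #18, #20.
Seated jurors 1–9: #2, #3, #4, #5, #6, #7, #11, #13, #17 (alternates #19 not counted).
Of those, in Zone B: #5, #13 → 2.

2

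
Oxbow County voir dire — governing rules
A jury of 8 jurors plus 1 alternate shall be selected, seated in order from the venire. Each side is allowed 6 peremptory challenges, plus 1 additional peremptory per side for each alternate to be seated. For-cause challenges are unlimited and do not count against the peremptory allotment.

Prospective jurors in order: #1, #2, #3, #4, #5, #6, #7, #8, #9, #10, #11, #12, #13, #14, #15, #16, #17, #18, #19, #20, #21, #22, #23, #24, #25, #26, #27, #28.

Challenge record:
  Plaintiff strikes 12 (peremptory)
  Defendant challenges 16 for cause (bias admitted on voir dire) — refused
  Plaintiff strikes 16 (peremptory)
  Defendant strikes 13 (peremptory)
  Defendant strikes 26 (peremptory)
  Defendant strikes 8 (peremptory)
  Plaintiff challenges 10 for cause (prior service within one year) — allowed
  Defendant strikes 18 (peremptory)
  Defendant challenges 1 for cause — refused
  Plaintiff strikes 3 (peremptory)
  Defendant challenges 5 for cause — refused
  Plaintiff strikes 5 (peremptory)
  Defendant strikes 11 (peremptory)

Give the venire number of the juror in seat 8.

Removed: #3, #5, #8, #10, #11, #12, #13, #16, #18, #26. (#1 stays — for-cause denied.)
Seating in order: seats 1–8 → #1, #2, #4, #6, #7, #9, #14, #15; alternates → #17.
So seat 8 is #15.

15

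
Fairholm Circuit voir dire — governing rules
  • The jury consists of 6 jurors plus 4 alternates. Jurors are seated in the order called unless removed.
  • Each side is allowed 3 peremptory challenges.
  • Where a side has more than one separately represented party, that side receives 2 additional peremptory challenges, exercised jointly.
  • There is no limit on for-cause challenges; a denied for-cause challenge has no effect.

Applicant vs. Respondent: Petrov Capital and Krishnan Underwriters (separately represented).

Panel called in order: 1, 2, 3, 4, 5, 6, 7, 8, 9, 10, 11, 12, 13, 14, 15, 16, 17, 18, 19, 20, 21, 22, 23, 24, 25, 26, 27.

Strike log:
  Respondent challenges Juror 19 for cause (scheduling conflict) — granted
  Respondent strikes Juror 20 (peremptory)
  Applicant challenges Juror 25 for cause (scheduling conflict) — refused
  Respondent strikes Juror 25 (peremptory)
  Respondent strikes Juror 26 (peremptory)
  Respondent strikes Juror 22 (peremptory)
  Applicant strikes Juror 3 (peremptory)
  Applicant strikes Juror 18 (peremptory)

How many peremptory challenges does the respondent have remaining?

1

Respondent allotment: 3 base + 2 multi-party = 5.
Respondent peremptories used: #20, #25, #26, #22 — 4 (the for-cause on #19 doesn't count).
Remaining: 5 − 4 = 1.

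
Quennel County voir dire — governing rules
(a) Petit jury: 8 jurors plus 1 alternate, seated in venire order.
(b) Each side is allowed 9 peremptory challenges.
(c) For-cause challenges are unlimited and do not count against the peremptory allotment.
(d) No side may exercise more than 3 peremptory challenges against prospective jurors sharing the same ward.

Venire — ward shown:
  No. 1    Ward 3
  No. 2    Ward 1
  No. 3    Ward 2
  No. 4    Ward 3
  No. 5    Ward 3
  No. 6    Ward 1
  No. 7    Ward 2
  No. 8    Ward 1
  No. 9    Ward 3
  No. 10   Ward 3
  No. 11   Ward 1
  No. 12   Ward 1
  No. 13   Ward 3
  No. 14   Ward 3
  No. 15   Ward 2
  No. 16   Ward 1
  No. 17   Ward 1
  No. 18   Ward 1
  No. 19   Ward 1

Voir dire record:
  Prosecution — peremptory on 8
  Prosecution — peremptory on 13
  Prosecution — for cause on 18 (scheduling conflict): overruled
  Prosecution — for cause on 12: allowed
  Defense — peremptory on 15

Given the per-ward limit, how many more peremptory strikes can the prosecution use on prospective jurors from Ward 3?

2

Prosecution peremptories so far: #8, #13 — 2 of 9 used, 7 left overall.
Against Ward 3: #13 — 1 used; per-ward cap 3 leaves 2.
Binding limit: min(7, 2) = 2.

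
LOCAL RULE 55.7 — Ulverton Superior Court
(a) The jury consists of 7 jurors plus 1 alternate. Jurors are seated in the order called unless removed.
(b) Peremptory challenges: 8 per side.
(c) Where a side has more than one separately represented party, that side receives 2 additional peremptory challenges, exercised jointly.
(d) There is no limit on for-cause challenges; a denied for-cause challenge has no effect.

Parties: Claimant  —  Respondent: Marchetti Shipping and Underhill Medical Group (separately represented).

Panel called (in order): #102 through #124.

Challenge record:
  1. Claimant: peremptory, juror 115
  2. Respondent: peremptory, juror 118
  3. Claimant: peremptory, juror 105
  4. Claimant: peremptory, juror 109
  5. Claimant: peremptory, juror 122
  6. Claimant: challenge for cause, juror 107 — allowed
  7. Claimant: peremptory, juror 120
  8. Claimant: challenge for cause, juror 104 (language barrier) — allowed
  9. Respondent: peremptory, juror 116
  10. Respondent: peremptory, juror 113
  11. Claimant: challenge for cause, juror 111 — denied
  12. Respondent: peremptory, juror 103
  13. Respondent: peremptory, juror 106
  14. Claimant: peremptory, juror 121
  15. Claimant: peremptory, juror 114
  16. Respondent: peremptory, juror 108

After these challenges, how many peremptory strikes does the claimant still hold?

1

Claimant allotment: 8.
Claimant peremptories used: #115, #105, #109, #122, #120, #121, #114 — 7 (for-cause on #107, #104, #111 don't count).
Remaining: 8 − 7 = 1.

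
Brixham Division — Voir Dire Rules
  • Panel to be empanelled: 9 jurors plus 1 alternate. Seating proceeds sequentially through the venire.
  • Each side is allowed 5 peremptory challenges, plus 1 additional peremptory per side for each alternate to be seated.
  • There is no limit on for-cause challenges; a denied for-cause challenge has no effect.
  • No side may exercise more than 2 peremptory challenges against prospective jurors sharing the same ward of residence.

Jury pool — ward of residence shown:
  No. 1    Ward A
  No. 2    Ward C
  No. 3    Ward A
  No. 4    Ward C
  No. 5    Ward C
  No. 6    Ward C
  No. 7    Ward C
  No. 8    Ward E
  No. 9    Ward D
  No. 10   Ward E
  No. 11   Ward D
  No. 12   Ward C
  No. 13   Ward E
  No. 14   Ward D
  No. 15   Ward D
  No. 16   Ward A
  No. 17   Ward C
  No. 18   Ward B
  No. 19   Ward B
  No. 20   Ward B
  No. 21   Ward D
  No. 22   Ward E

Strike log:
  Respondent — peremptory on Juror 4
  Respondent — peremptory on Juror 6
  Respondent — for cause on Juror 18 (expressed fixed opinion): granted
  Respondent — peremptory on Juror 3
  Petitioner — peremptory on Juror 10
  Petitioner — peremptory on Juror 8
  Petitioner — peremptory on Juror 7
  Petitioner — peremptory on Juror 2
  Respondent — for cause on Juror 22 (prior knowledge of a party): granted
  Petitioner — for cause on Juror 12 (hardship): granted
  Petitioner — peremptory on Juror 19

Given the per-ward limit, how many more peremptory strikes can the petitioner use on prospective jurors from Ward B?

Petitioner peremptories so far: #10, #8, #7, #2, #19 — 5 of 6 used, 1 left overall.
Against Ward B: #19 — 1 used; per-ward cap 2 leaves 1.
Binding limit: min(1, 1) = 1.

1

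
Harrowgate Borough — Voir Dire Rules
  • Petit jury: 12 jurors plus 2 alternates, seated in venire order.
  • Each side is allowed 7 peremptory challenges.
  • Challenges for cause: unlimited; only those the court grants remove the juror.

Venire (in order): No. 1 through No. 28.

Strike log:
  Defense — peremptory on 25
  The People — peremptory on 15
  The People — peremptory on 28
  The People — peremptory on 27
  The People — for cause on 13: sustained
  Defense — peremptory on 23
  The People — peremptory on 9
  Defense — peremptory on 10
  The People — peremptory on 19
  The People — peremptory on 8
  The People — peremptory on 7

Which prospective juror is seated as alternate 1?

20

Removed: #7, #8, #9, #10, #13, #15, #19, #23, #25, #27, #28.
Seating in order: seats 1–12 → #1, #2, #3, #4, #5, #6, #11, #12, #14, #16, #17, #18; alternates → #20, #21.
So alternate 1 is #20.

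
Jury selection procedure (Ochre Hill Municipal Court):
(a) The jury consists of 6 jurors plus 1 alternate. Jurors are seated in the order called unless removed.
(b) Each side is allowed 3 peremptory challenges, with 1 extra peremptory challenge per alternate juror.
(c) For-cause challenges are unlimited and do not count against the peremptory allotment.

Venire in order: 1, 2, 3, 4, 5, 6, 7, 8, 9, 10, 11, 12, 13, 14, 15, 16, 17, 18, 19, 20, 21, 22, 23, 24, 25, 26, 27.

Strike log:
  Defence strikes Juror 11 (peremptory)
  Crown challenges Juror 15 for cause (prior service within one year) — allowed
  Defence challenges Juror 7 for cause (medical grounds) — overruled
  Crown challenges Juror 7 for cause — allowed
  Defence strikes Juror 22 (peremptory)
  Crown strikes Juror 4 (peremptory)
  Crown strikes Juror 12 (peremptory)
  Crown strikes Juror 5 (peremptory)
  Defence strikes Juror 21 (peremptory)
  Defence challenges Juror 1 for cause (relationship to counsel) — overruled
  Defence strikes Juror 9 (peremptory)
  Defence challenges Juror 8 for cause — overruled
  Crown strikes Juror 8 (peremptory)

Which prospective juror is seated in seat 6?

Removed: #4, #5, #7, #8, #9, #11, #12, #15, #21, #22. (#1 stays — for-cause denied.)
Filling seats in venire order through position 6: #1, #2, #3, #6, #10, #13.
So seat 6 is #13.

13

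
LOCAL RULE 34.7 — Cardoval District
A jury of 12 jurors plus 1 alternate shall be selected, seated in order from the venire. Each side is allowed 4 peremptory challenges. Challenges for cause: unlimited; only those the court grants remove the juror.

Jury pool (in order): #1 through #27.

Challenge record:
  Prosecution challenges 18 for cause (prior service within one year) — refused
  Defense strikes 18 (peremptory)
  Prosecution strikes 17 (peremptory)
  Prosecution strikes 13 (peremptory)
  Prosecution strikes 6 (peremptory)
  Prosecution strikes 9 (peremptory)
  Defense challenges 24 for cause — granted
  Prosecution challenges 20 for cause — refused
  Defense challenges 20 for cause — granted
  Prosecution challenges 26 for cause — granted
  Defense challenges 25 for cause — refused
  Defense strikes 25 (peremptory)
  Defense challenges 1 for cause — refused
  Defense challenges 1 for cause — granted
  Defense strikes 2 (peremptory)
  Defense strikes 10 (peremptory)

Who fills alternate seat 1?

Removed: #1, #2, #6, #9, #10, #13, #17, #18, #20, #24, #25, #26.
Seating in order: seats 1–12 → #3, #4, #5, #7, #8, #11, #12, #14, #15, #16, #19, #21; alternates → #22.
So alternate 1 is #22.

22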